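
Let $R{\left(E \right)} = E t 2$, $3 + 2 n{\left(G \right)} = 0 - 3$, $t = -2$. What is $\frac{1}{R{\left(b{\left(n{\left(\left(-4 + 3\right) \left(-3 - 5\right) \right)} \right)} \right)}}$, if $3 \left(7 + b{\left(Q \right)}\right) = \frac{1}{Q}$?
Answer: $\frac{9}{256} \approx 0.035156$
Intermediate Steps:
$n{\left(G \right)} = -3$ ($n{\left(G \right)} = - \frac{3}{2} + \frac{0 - 3}{2} = - \frac{3}{2} + \frac{1}{2} \left(-3\right) = - \frac{3}{2} - \frac{3}{2} = -3$)
$b{\left(Q \right)} = -7 + \frac{1}{3 Q}$
$R{\left(E \right)} = - 4 E$ ($R{\left(E \right)} = E \left(-2\right) 2 = - 2 E 2 = - 4 E$)
$\frac{1}{R{\left(b{\left(n{\left(\left(-4 + 3\right) \left(-3 - 5\right) \right)} \right)} \right)}} = \frac{1}{\left(-4\right) \left(-7 + \frac{1}{3 \left(-3\right)}\right)} = \frac{1}{\left(-4\right) \left(-7 + \frac{1}{3} \left(- \frac{1}{3}\right)\right)} = \frac{1}{\left(-4\right) \left(-7 - \frac{1}{9}\right)} = \frac{1}{\left(-4\right) \left(- \frac{64}{9}\right)} = \frac{1}{\frac{256}{9}} = \frac{9}{256}$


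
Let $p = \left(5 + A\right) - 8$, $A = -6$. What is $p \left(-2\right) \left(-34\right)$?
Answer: $-612$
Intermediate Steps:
$p = -9$ ($p = \left(5 - 6\right) - 8 = -1 - 8 = -9$)
$p \left(-2\right) \left(-34\right) = \left(-9\right) \left(-2\right) \left(-34\right) = 18 \left(-34\right) = -612$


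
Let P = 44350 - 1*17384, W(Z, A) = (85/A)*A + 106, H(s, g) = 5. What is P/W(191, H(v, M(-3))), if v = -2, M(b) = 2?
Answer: 26966/191 ≈ 141.18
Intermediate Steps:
W(Z, A) = 191 (W(Z, A) = 85 + 106 = 191)
P = 26966 (P = 44350 - 17384 = 26966)
P/W(191, H(v, M(-3))) = 26966/191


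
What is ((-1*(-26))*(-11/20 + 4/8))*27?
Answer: -351/10 ≈ -35.100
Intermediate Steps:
((-1*(-26))*(-11/20 + 4/8))*27 = (26*(-11*1/20 + 4*(⅛)))*27 = (26*(-11/20 + ½))*27 = (26*(-1/20))*27 = -13/10*27 = -351/10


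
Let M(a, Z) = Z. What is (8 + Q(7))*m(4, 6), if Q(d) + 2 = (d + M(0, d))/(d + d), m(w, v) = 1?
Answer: 7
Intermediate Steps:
Q(d) = -1 (Q(d) = -2 + (d + d)/(d + d) = -2 + (2*d)/((2*d)) = -2 + (2*d)*(1/(2*d)) = -2 + 1 = -1)
(8 + Q(7))*m(4, 6) = (8 - 1)*1 = 7*1 = 7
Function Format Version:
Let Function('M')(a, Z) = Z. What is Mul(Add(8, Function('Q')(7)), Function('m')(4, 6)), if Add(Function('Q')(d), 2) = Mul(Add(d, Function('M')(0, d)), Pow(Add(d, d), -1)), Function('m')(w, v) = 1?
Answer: 7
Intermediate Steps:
Function('Q')(d) = -1 (Function('Q')(d) = Add(-2, Mul(Add(d, d), Pow(Add(d, d), -1))) = Add(-2, Mul(Mul(2, d), Pow(Mul(2, d), -1))) = Add(-2, Mul(Mul(2, d), Mul(Rational(1, 2), Pow(d, -1)))) = Add(-2, 1) = -1)
Mul(Add(8, Function('Q')(7)), Function('m')(4, 6)) = Mul(Add(8, -1), 1) = Mul(7, 1) = 7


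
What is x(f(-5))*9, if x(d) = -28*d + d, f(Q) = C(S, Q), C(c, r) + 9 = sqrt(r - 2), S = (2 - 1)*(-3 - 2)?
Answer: 2187 - 243*I*sqrt(7) ≈ 2187.0 - 642.92*I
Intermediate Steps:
S = -5 (S = 1*(-5) = -5)
C(c, r) = -9 + sqrt(-2 + r) (C(c, r) = -9 + sqrt(r - 2) = -9 + sqrt(-2 + r))
f(Q) = -9 + sqrt(-2 + Q)
x(d) = -27*d
x(f(-5))*9 = -27*(-9 + sqrt(-2 - 5))*9 = -27*(-9 + sqrt(-7))*9 = -27*(-9 + I*sqrt(7))*9 = (243 - 27*I*sqrt(7))*9 = 2187 - 243*I*sqrt(7)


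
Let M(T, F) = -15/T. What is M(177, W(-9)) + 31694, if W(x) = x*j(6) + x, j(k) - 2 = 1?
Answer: 1869941/59 ≈ 31694.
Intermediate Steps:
j(k) = 3 (j(k) = 2 + 1 = 3)
W(x) = 4*x (W(x) = x*3 + x = 3*x + x = 4*x)
M(177, W(-9)) + 31694 = -15/177 + 31694 = -15*1/177 + 31694 = -5/59 + 31694 = 1869941/59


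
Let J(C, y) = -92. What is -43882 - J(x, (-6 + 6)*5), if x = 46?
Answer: -43790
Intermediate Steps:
-43882 - J(x, (-6 + 6)*5) = -43882 - 1*(-92) = -43882 + 92 = -43790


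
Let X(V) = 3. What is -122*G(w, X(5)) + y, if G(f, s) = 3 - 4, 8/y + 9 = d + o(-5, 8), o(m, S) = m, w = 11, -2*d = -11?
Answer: 2058/17 ≈ 121.06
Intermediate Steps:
d = 11/2 (d = -½*(-11) = 11/2 ≈ 5.5000)
y = -16/17 (y = 8/(-9 + (11/2 - 5)) = 8/(-9 + ½) = 8/(-17/2) = 8*(-2/17) = -16/17 ≈ -0.94118)
G(f, s) = -1
-122*G(w, X(5)) + y = -122*(-1) - 16/17 = 122 - 16/17 = 2058/17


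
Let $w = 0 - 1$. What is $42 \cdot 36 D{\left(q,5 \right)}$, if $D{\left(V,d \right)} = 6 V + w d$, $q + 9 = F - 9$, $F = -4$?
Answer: $-207144$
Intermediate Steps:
$q = -22$ ($q = -9 - 13 = -22$)
$w = -1$ ($w = 0 - 1 = -1$)
$D{\left(V,d \right)} = - d + 6 V$ ($D{\left(V,d \right)} = 6 V - d = - d + 6 V$)
$42 \cdot 36 D{\left(q,5 \right)} = 42 \cdot 36 \left(\left(-1\right) 5 + 6 \left(-22\right)\right) = 1512 \left(-5 - 132\right) = 1512 \left(-137\right) = -207144$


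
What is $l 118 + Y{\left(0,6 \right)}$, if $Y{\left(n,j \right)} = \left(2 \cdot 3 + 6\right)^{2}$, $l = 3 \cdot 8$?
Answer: $2976$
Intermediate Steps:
$l = 24$
$Y{\left(n,j \right)} = 144$ ($Y{\left(n,j \right)} = \left(6 + 6\right)^{2} = 12^{2} = 144$)
$l 118 + Y{\left(0,6 \right)} = 24 \cdot 118 + 144 = 2832 + 144 = 2976$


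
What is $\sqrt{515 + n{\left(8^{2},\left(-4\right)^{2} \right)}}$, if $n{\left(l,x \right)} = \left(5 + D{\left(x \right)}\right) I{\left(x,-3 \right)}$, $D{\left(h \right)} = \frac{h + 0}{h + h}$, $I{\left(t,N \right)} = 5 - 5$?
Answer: $\sqrt{515} \approx 22.694$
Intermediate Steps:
$I{\left(t,N \right)} = 0$ ($I{\left(t,N \right)} = 5 - 5 = 0$)
$D{\left(h \right)} = \frac{1}{2}$ ($D{\left(h \right)} = \frac{h}{2 h} = h \frac{1}{2 h} = \frac{1}{2}$)
$n{\left(l,x \right)} = 0$ ($n{\left(l,x \right)} = \left(5 + \frac{1}{2}\right) 0 = \frac{11}{2} \cdot 0 = 0$)
$\sqrt{515 + n{\left(8^{2},\left(-4\right)^{2} \right)}} = \sqrt{515 + 0} = \sqrt{515}$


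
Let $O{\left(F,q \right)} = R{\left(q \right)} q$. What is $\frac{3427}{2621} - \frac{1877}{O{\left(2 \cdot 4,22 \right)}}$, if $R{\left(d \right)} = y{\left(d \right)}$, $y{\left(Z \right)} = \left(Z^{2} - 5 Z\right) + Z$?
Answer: $\frac{24936407}{22834152} \approx 1.0921$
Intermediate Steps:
$y{\left(Z \right)} = Z^{2} - 4 Z$
$R{\left(d \right)} = d \left(-4 + d\right)$
$O{\left(F,q \right)} = q^{2} \left(-4 + q\right)$ ($O{\left(F,q \right)} = q \left(-4 + q\right) q = q^{2} \left(-4 + q\right)$)
$\frac{3427}{2621} - \frac{1877}{O{\left(2 \cdot 4,22 \right)}} = \frac{3427}{2621} - \frac{1877}{22^{2} \left(-4 + 22\right)} = 3427 \cdot \frac{1}{2621} - \frac{1877}{484 \cdot 18} = \frac{3427}{2621} - \frac{1877}{8712} = \frac{24936407}{22834152}$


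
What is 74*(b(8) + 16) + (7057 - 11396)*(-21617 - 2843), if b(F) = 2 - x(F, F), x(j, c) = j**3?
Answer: 106095384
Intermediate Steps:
b(F) = 2 - F**3
74*(b(8) + 16) + (7057 - 11396)*(-21617 - 2843) = 74*((2 - 1*8**3) + 16) + (7057 - 11396)*(-21617 - 2843) = 74*((2 - 1*512) + 16) - 4339*(-24460) = 74*((2 - 512) + 16) + 106131940 = 74*(-510 + 16) + 106131940 = 74*(-494) + 106131940 = -36556 + 106131940 = 106095384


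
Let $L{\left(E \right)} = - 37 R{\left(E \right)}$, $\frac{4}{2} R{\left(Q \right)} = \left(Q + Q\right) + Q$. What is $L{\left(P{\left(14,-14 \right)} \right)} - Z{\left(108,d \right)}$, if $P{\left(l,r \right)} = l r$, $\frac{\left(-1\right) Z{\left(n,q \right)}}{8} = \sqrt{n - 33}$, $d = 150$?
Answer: $10878 + 40 \sqrt{3} \approx 10947.0$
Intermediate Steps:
$Z{\left(n,q \right)} = - 8 \sqrt{-33 + n}$ ($Z{\left(n,q \right)} = - 8 \sqrt{n - 33} = - 8 \sqrt{-33 + n}$)
$R{\left(Q \right)} = \frac{3 Q}{2}$ ($R{\left(Q \right)} = \frac{\left(Q + Q\right) + Q}{2} = \frac{2 Q + Q}{2} = \frac{3 Q}{2}$)
$L{\left(E \right)} = - \frac{111 E}{2}$ ($L{\left(E \right)} = - 37 \frac{3 E}{2} = - \frac{111 E}{2}$)
$L{\left(P{\left(14,-14 \right)} \right)} - Z{\left(108,d \right)} = - \frac{111 \cdot 14 \left(-14\right)}{2} - - 8 \sqrt{-33 + 108} = \left(- \frac{111}{2}\right) \left(-196\right) - - 8 \sqrt{75} = 10878 - - 8 \cdot 5 \sqrt{3} = 10878 - - 40 \sqrt{3} = 10878 + 40 \sqrt{3}$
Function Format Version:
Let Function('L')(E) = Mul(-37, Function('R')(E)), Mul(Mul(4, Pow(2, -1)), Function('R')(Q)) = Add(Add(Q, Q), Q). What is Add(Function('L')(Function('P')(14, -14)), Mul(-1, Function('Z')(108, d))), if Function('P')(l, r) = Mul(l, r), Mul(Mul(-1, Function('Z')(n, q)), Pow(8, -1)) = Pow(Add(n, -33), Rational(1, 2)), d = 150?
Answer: Add(10878, Mul(40, Pow(3, Rational(1, 2)))) ≈ 10947.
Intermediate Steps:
Function('Z')(n, q) = Mul(-8, Pow(Add(-33, n), Rational(1, 2))) (Function('Z')(n, q) = Mul(-8, Pow(Add(n, -33), Rational(1, 2))) = Mul(-8, Pow(Add(-33, n), Rational(1, 2))))
Function('R')(Q) = Mul(Rational(3, 2), Q) (Function('R')(Q) = Mul(Rational(1, 2), Add(Add(Q, Q), Q)) = Mul(Rational(1, 2), Add(Mul(2, Q), Q)) = Mul(Rational(1, 2), Mul(3, Q)) = Mul(Rational(3, 2), Q))
Function('L')(E) = Mul(Rational(-111, 2), E) (Function('L')(E) = Mul(-37, Mul(Rational(3, 2), E)) = Mul(Rational(-111, 2), E))
Add(Function('L')(Function('P')(14, -14)), Mul(-1, Function('Z')(108, d))) = Add(Mul(Rational(-111, 2), Mul(14, -14)), Mul(-1, Mul(-8, Pow(Add(-33, 108), Rational(1, 2))))) = Add(Mul(Rational(-111, 2), -196), Mul(-1, Mul(-8, Pow(75, Rational(1, 2))))) = Add(10878, Mul(-1, Mul(-8, Mul(5, Pow(3, Rational(1, 2)))))) = Add(10878, Mul(-1, Mul(-40, Pow(3, Rational(1, 2))))) = Add(10878, Mul(40, Pow(3, Rational(1, 2))))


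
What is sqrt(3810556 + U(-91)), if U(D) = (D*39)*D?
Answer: 29*sqrt(4915) ≈ 2033.1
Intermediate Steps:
U(D) = 39*D**2 (U(D) = (39*D)*D = 39*D**2)
sqrt(3810556 + U(-91)) = sqrt(3810556 + 39*(-91)**2) = sqrt(3810556 + 39*8281) = sqrt(3810556 + 322959) = sqrt(4133515) = 29*sqrt(4915)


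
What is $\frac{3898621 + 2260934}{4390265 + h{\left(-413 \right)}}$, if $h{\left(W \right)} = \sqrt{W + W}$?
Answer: $\frac{27042078732075}{19274426771051} - \frac{6159555 i \sqrt{826}}{19274426771051} \approx 1.403 - 9.1845 \cdot 10^{-6} i$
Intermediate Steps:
$h{\left(W \right)} = \sqrt{2} \sqrt{W}$ ($h{\left(W \right)} = \sqrt{2 W} = \sqrt{2} \sqrt{W}$)
$\frac{3898621 + 2260934}{4390265 + h{\left(-413 \right)}} = \frac{3898621 + 2260934}{4390265 + \sqrt{2} \sqrt{-413}} = \frac{6159555}{4390265 + \sqrt{2} i \sqrt{413}} = \frac{6159555}{4390265 + i \sqrt{826}}$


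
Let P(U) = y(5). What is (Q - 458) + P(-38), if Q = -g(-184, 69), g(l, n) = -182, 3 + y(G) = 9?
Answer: -270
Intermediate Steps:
y(G) = 6 (y(G) = -3 + 9 = 6)
P(U) = 6
Q = 182 (Q = -1*(-182) = 182)
(Q - 458) + P(-38) = (182 - 458) + 6 = -276 + 6 = -270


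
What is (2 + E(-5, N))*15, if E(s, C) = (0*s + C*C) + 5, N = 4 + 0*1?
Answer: 345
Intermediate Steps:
N = 4 (N = 4 + 0 = 4)
E(s, C) = 5 + C**2 (E(s, C) = (0 + C**2) + 5 = C**2 + 5 = 5 + C**2)
(2 + E(-5, N))*15 = (2 + (5 + 4**2))*15 = (2 + (5 + 16))*15 = (2 + 21)*15 = 23*15 = 345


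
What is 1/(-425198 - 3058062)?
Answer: -1/3483260 ≈ -2.8709e-7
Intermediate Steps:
1/(-425198 - 3058062) = 1/(-3483260) = -1/3483260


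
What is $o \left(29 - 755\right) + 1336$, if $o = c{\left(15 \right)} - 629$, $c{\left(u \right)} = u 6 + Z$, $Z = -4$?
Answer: $395554$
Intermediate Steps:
$c{\left(u \right)} = -4 + 6 u$ ($c{\left(u \right)} = u 6 - 4 = 6 u - 4 = -4 + 6 u$)
$o = -543$ ($o = \left(-4 + 6 \cdot 15\right) - 629 = \left(-4 + 90\right) - 629 = 86 - 629 = -543$)
$o \left(29 - 755\right) + 1336 = - 543 \left(29 - 755\right) + 1336 = \left(-543\right) \left(-726\right) + 1336 = 394218 + 1336 = 395554$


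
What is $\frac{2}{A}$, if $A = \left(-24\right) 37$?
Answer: $- \frac{1}{444} \approx -0.0022523$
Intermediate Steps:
$A = -888$
$\frac{2}{A} = \frac{2}{-888} = 2 \left(- \frac{1}{888}\right) = - \frac{1}{444}$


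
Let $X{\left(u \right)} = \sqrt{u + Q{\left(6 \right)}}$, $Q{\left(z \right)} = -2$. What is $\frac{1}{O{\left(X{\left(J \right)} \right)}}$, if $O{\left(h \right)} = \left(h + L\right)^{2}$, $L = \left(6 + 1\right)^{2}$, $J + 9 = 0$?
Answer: $\frac{1}{\left(49 + i \sqrt{11}\right)^{2}} \approx 0.00041081 - 5.5869 \cdot 10^{-5} i$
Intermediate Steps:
$J = -9$ ($J = -9 + 0 = -9$)
$L = 49$ ($L = 7^{2} = 49$)
$X{\left(u \right)} = \sqrt{-2 + u}$ ($X{\left(u \right)} = \sqrt{u - 2} = \sqrt{-2 + u}$)
$O{\left(h \right)} = \left(49 + h\right)^{2}$ ($O{\left(h \right)} = \left(h + 49\right)^{2} = \left(49 + h\right)^{2}$)
$\frac{1}{O{\left(X{\left(J \right)} \right)}} = \frac{1}{\left(49 + \sqrt{-2 - 9}\right)^{2}} = \frac{1}{\left(49 + \sqrt{-11}\right)^{2}} = \frac{1}{\left(49 + i \sqrt{11}\right)^{2}}$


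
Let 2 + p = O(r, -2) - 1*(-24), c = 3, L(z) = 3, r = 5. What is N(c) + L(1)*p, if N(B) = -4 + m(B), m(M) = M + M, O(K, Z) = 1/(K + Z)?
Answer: 69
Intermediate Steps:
m(M) = 2*M
N(B) = -4 + 2*B
p = 67/3 (p = -2 + (1/(5 - 2) - 1*(-24)) = -2 + (1/3 + 24) = -2 + (⅓ + 24) = -2 + 73/3 = 67/3 ≈ 22.333)
N(c) + L(1)*p = (-4 + 2*3) + 3*(67/3) = (-4 + 6) + 67 = 2 + 67 = 69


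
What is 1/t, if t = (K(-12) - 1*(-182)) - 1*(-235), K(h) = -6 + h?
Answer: 1/399 ≈ 0.0025063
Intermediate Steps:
t = 399 (t = ((-6 - 12) - 1*(-182)) - 1*(-235) = (-18 + 182) + 235 = 164 + 235 = 399)
1/t = 1/399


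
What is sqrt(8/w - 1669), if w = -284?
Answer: I*sqrt(8413571)/71 ≈ 40.854*I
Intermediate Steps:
sqrt(8/w - 1669) = sqrt(8/(-284) - 1669) = sqrt(8*(-1/284) - 1669) = sqrt(-2/71 - 1669) = sqrt(-118501/71) = I*sqrt(8413571)/71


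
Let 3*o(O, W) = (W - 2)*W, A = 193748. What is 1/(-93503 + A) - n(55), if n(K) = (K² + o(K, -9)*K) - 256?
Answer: -459523079/100245 ≈ -4584.0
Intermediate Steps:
o(O, W) = W*(-2 + W)/3 (o(O, W) = ((W - 2)*W)/3 = ((-2 + W)*W)/3 = (W*(-2 + W))/3 = W*(-2 + W)/3)
n(K) = -256 + K² + 33*K (n(K) = (K² + ((⅓)*(-9)*(-2 - 9))*K) - 256 = (K² + ((⅓)*(-9)*(-11))*K) - 256 = (K² + 33*K) - 256 = -256 + K² + 33*K)
1/(-93503 + A) - n(55) = 1/(-93503 + 193748) - (-256 + 55² + 33*55) = 1/100245 - (-256 + 3025 + 1815) = 1/100245 - 1*4584 = 1/100245 - 4584 = -459523079/100245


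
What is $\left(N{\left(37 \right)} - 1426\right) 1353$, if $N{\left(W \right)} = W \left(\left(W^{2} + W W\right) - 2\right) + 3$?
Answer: $135041577$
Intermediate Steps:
$N{\left(W \right)} = 3 + W \left(-2 + 2 W^{2}\right)$ ($N{\left(W \right)} = W \left(\left(W^{2} + W^{2}\right) - 2\right) + 3 = W \left(2 W^{2} - 2\right) + 3 = W \left(-2 + 2 W^{2}\right) + 3 = 3 + W \left(-2 + 2 W^{2}\right)$)
$\left(N{\left(37 \right)} - 1426\right) 1353 = \left(\left(3 - 74 + 2 \cdot 37^{3}\right) - 1426\right) 1353 = \left(\left(3 - 74 + 2 \cdot 50653\right) - 1426\right) 1353 = \left(\left(3 - 74 + 101306\right) - 1426\right) 1353 = \left(101235 - 1426\right) 1353 = 99809 \cdot 1353 = 135041577$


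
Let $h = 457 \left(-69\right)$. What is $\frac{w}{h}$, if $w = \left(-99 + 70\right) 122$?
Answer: $\frac{3538}{31533} \approx 0.1122$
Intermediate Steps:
$w = -3538$ ($w = \left(-29\right) 122 = -3538$)
$h = -31533$
$\frac{w}{h} = - \frac{3538}{-31533} = \left(-3538\right) \left(- \frac{1}{31533}\right) = \frac{3538}{31533}$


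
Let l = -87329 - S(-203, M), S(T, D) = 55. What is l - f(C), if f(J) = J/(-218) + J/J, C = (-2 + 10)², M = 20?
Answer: -9524933/109 ≈ -87385.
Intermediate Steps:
C = 64 (C = 8² = 64)
f(J) = 1 - J/218 (f(J) = J*(-1/218) + 1 = -J/218 + 1 = 1 - J/218)
l = -87384 (l = -87329 - 1*55 = -87329 - 55 = -87384)
l - f(C) = -87384 - (1 - 1/218*64) = -87384 - (1 - 32/109) = -87384 - 1*77/109 = -87384 - 77/109 = -9524933/109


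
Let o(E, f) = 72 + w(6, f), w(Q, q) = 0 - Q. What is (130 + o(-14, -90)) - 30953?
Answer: -30757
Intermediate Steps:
w(Q, q) = -Q
o(E, f) = 66 (o(E, f) = 72 - 1*6 = 72 - 6 = 66)
(130 + o(-14, -90)) - 30953 = (130 + 66) - 30953 = 196 - 30953 = -30757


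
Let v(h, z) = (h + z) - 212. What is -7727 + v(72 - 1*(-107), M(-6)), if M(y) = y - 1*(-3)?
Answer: -7763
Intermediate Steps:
M(y) = 3 + y (M(y) = y + 3 = 3 + y)
v(h, z) = -212 + h + z
-7727 + v(72 - 1*(-107), M(-6)) = -7727 + (-212 + (72 - 1*(-107)) + (3 - 6)) = -7727 + (-212 + (72 + 107) - 3) = -7727 + (-212 + 179 - 3) = -7727 - 36 = -7763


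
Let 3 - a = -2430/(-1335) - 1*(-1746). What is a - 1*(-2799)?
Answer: 93822/89 ≈ 1054.2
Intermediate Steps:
a = -155289/89 (a = 3 - (-2430/(-1335) - 1*(-1746)) = 3 - (-2430*(-1/1335) + 1746) = 3 - (162/89 + 1746) = 3 - 1*155556/89 = 3 - 155556/89 = -155289/89 ≈ -1744.8)
a - 1*(-2799) = -155289/89 - 1*(-2799) = -155289/89 + 2799 = 93822/89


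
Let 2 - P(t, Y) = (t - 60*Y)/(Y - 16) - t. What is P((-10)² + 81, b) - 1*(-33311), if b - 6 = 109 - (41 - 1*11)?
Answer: 2316005/69 ≈ 33565.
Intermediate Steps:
b = 85 (b = 6 + (109 - (41 - 1*11)) = 6 + (109 - (41 - 11)) = 6 + (109 - 1*30) = 6 + (109 - 30) = 6 + 79 = 85)
P(t, Y) = 2 + t - (t - 60*Y)/(-16 + Y) (P(t, Y) = 2 - ((t - 60*Y)/(Y - 16) - t) = 2 - ((t - 60*Y)/(-16 + Y) - t) = 2 - (-t + (t - 60*Y)/(-16 + Y)) = 2 + (t - (t - 60*Y)/(-16 + Y)) = 2 + t - (t - 60*Y)/(-16 + Y))
P((-10)² + 81, b) - 1*(-33311) = (-32 - 17*((-10)² + 81) + 62*85 + 85*((-10)² + 81))/(-16 + 85) - 1*(-33311) = (-32 - 17*(100 + 81) + 5270 + 85*(100 + 81))/69 + 33311 = (-32 - 17*181 + 5270 + 85*181)/69 + 33311 = (-32 - 3077 + 5270 + 15385)/69 + 33311 = (1/69)*17546 + 33311 = 17546/69 + 33311 = 2316005/69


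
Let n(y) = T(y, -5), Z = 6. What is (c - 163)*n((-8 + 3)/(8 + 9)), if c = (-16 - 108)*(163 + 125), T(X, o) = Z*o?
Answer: 1076250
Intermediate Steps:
T(X, o) = 6*o
c = -35712 (c = -124*288 = -35712)
n(y) = -30 (n(y) = 6*(-5) = -30)
(c - 163)*n((-8 + 3)/(8 + 9)) = (-35712 - 163)*(-30) = -35875*(-30) = 1076250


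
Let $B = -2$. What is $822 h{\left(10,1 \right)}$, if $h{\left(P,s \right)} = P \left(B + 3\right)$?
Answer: $8220$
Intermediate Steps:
$h{\left(P,s \right)} = P$ ($h{\left(P,s \right)} = P \left(-2 + 3\right) = P 1 = P$)
$822 h{\left(10,1 \right)} = 822 \cdot 10 = 8220$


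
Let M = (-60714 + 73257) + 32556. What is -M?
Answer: -45099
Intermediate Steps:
M = 45099 (M = 12543 + 32556 = 45099)
-M = -1*45099 = -45099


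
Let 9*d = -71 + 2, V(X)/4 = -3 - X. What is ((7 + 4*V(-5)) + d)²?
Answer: 8836/9 ≈ 981.78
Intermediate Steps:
V(X) = -12 - 4*X (V(X) = 4*(-3 - X) = -12 - 4*X)
d = -23/3 (d = (-71 + 2)/9 = (⅑)*(-69) = -23/3 ≈ -7.6667)
((7 + 4*V(-5)) + d)² = ((7 + 4*(-12 - 4*(-5))) - 23/3)² = ((7 + 4*(-12 + 20)) - 23/3)² = ((7 + 4*8) - 23/3)² = ((7 + 32) - 23/3)² = (39 - 23/3)² = (94/3)² = 8836/9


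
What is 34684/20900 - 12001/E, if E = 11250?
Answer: 1393741/2351250 ≈ 0.59277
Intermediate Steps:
34684/20900 - 12001/E = 34684/20900 - 12001/11250 = 34684*(1/20900) - 12001*1/11250 = 8671/5225 - 12001/11250 = 1393741/2351250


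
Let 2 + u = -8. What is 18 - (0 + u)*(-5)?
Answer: -32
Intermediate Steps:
u = -10 (u = -2 - 8 = -10)
18 - (0 + u)*(-5) = 18 - (0 - 10)*(-5) = 18 - (-10)*(-5) = 18 - 1*50 = 18 - 50 = -32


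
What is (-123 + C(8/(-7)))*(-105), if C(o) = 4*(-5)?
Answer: 15015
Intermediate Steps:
C(o) = -20
(-123 + C(8/(-7)))*(-105) = (-123 - 20)*(-105) = -143*(-105) = 15015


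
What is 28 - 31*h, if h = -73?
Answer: 2291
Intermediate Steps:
28 - 31*h = 28 - 31*(-73) = 28 + 2263 = 2291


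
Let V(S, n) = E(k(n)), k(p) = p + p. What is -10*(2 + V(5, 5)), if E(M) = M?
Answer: -120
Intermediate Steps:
k(p) = 2*p
V(S, n) = 2*n
-10*(2 + V(5, 5)) = -10*(2 + 2*5) = -10*(2 + 10) = -10*12 = -120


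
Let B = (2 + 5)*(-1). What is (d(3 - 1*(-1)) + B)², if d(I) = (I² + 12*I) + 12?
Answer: 4761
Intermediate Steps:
d(I) = 12 + I² + 12*I
B = -7 (B = 7*(-1) = -7)
(d(3 - 1*(-1)) + B)² = ((12 + (3 - 1*(-1))² + 12*(3 - 1*(-1))) - 7)² = ((12 + (3 + 1)² + 12*(3 + 1)) - 7)² = ((12 + 4² + 12*4) - 7)² = ((12 + 16 + 48) - 7)² = (76 - 7)² = 69² = 4761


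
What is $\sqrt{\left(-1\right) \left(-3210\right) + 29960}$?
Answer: $\sqrt{33170} \approx 182.13$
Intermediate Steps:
$\sqrt{\left(-1\right) \left(-3210\right) + 29960} = \sqrt{3210 + 29960} = \sqrt{33170}$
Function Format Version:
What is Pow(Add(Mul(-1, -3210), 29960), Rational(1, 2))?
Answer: Pow(33170, Rational(1, 2)) ≈ 182.13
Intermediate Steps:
Pow(Add(Mul(-1, -3210), 29960), Rational(1, 2)) = Pow(Add(3210, 29960), Rational(1, 2)) = Pow(33170, Rational(1, 2))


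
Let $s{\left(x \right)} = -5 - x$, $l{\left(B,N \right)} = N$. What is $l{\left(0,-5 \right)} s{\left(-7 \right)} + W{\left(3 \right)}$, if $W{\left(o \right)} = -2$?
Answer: $-12$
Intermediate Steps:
$l{\left(0,-5 \right)} s{\left(-7 \right)} + W{\left(3 \right)} = - 5 \left(-5 - -7\right) - 2 = - 5 \left(-5 + 7\right) - 2 = \left(-5\right) 2 - 2 = -10 - 2 = -12$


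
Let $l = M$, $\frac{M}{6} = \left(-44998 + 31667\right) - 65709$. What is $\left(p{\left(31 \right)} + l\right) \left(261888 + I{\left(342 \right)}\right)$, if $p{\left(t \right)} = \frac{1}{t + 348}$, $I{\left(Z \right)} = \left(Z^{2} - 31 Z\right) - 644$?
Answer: $- \frac{66072384550154}{379} \approx -1.7433 \cdot 10^{11}$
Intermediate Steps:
$I{\left(Z \right)} = -644 + Z^{2} - 31 Z$
$p{\left(t \right)} = \frac{1}{348 + t}$
$M = -474240$ ($M = 6 \left(\left(-44998 + 31667\right) - 65709\right) = 6 \left(-13331 - 65709\right) = 6 \left(-79040\right) = -474240$)
$l = -474240$
$\left(p{\left(31 \right)} + l\right) \left(261888 + I{\left(342 \right)}\right) = \left(\frac{1}{348 + 31} - 474240\right) \left(261888 - \left(11246 - 116964\right)\right) = \left(\frac{1}{379} - 474240\right) \left(261888 - -105718\right) = \left(\frac{1}{379} - 474240\right) \left(261888 + 105718\right) = \left(- \frac{179736959}{379}\right) 367606 = - \frac{66072384550154}{379}$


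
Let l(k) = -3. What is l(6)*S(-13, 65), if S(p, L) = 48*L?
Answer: -9360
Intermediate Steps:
l(6)*S(-13, 65) = -144*65 = -3*3120 = -9360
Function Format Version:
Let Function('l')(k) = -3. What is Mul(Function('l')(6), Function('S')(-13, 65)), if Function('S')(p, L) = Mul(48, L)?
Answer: -9360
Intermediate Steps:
Mul(Function('l')(6), Function('S')(-13, 65)) = Mul(-3, Mul(48, 65)) = Mul(-3, 3120) = -9360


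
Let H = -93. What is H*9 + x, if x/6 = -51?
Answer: -1143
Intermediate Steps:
x = -306 (x = 6*(-51) = -306)
H*9 + x = -93*9 - 306 = -837 - 306 = -1143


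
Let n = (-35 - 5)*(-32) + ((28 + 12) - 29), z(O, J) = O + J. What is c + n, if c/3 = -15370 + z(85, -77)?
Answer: -44795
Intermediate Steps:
z(O, J) = J + O
c = -46086 (c = 3*(-15370 + (-77 + 85)) = 3*(-15370 + 8) = 3*(-15362) = -46086)
n = 1291 (n = -40*(-32) + (40 - 29) = 1280 + 11 = 1291)
c + n = -46086 + 1291 = -44795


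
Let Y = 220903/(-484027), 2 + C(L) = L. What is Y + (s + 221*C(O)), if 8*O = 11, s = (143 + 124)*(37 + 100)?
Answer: 141105172005/3872216 ≈ 36440.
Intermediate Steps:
s = 36579 (s = 267*137 = 36579)
O = 11/8 (O = (⅛)*11 = 11/8 ≈ 1.3750)
C(L) = -2 + L
Y = -220903/484027 (Y = 220903*(-1/484027) = -220903/484027 ≈ -0.45639)
Y + (s + 221*C(O)) = -220903/484027 + (36579 + 221*(-2 + 11/8)) = -220903/484027 + (36579 + 221*(-5/8)) = -220903/484027 + (36579 - 1105/8) = -220903/484027 + 291527/8 = 141105172005/3872216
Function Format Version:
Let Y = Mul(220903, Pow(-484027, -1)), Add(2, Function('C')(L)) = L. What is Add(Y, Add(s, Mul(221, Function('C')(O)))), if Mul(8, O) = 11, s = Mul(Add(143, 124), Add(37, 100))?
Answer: Rational(141105172005, 3872216) ≈ 36440.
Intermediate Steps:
s = 36579 (s = Mul(267, 137) = 36579)
O = Rational(11, 8) (O = Mul(Rational(1, 8), 11) = Rational(11, 8) ≈ 1.3750)
Function('C')(L) = Add(-2, L)
Y = Rational(-220903, 484027) (Y = Mul(220903, Rational(-1, 484027)) = Rational(-220903, 484027) ≈ -0.45639)
Add(Y, Add(s, Mul(221, Function('C')(O)))) = Add(Rational(-220903, 484027), Add(36579, Mul(221, Add(-2, Rational(11, 8))))) = Add(Rational(-220903, 484027), Add(36579, Mul(221, Rational(-5, 8)))) = Add(Rational(-220903, 484027), Add(36579, Rational(-1105, 8))) = Add(Rational(-220903, 484027), Rational(291527, 8)) = Rational(141105172005, 3872216)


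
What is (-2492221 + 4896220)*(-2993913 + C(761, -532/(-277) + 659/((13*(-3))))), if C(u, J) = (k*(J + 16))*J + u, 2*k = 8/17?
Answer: -122015608364284009812/16957109 ≈ -7.1955e+12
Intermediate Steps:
k = 4/17 (k = (8/17)/2 = (8*(1/17))/2 = (1/2)*(8/17) = 4/17 ≈ 0.23529)
C(u, J) = u + J*(64/17 + 4*J/17) (C(u, J) = (4*(J + 16)/17)*J + u = (4*(16 + J)/17)*J + u = (64/17 + 4*J/17)*J + u = J*(64/17 + 4*J/17) + u = u + J*(64/17 + 4*J/17))
(-2492221 + 4896220)*(-2993913 + C(761, -532/(-277) + 659/((13*(-3))))) = (-2492221 + 4896220)*(-2993913 + (761 + 4*(-532/(-277) + 659/((13*(-3))))**2/17 + 64*(-532/(-277) + 659/((13*(-3))))/17)) = 2403999*(-2993913 + (761 + 4*(-532*(-1/277) + 659/(-39))**2/17 + 64*(-532*(-1/277) + 659/(-39))/17)) = 2403999*(-2993913 + (761 + 4*(532/277 + 659*(-1/39))**2/17 + 64*(532/277 + 659*(-1/39))/17)) = 2403999*(-2993913 + (761 + 4*(532/277 - 659/39)**2/17 + 64*(532/277 - 659/39)/17)) = 2403999*(-2993913 + (761 + 4*(-161795/10803)**2/17 + (64/17)*(-161795/10803))) = 2403999*(-2993913 + (761 + (4/17)*(26177622025/116704809) - 10354880/183651)) = 2403999*(-2993913 + (761 + 104710488100/1983981753 - 10354880/183651)) = 2403999*(-2993913 + 1502656833493/1983981753) = 2403999*(-5938366105235996/1983981753) = -122015608364284009812/16957109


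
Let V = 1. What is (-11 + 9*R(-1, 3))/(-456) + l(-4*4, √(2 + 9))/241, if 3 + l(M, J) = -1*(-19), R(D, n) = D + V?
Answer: 9947/109896 ≈ 0.090513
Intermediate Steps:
R(D, n) = 1 + D (R(D, n) = D + 1 = 1 + D)
l(M, J) = 16 (l(M, J) = -3 - 1*(-19) = -3 + 19 = 16)
(-11 + 9*R(-1, 3))/(-456) + l(-4*4, √(2 + 9))/241 = (-11 + 9*(1 - 1))/(-456) + 16/241 = (-11 + 9*0)*(-1/456) + 16*(1/241) = (-11 + 0)*(-1/456) + 16/241 = -11*(-1/456) + 16/241 = 11/456 + 16/241 = 9947/109896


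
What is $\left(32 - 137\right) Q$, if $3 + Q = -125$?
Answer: $13440$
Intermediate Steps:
$Q = -128$ ($Q = -3 - 125 = -128$)
$\left(32 - 137\right) Q = \left(32 - 137\right) \left(-128\right) = \left(-105\right) \left(-128\right) = 13440$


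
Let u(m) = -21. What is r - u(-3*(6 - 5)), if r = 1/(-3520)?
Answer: 73919/3520 ≈ 21.000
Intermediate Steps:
r = -1/3520 ≈ -0.00028409
r - u(-3*(6 - 5)) = -1/3520 - 1*(-21) = -1/3520 + 21 = 73919/3520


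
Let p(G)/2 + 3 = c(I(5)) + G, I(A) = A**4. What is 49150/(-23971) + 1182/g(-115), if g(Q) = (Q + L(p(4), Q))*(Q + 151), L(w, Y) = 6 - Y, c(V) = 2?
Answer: 2952887/862956 ≈ 3.4218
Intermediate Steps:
p(G) = -2 + 2*G (p(G) = -6 + 2*(2 + G) = -6 + (4 + 2*G) = -2 + 2*G)
g(Q) = 906 + 6*Q (g(Q) = (Q + (6 - Q))*(Q + 151) = 6*(151 + Q) = 906 + 6*Q)
49150/(-23971) + 1182/g(-115) = 49150/(-23971) + 1182/(906 + 6*(-115)) = 49150*(-1/23971) + 1182/(906 - 690) = -49150/23971 + 1182/216 = -49150/23971 + 1182*(1/216) = -49150/23971 + 197/36 = 2952887/862956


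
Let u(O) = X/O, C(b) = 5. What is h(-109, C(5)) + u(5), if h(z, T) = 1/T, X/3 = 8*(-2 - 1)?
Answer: -71/5 ≈ -14.200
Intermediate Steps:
X = -72 (X = 3*(8*(-2 - 1)) = 3*(8*(-3)) = 3*(-24) = -72)
u(O) = -72/O
h(-109, C(5)) + u(5) = 1/5 - 72/5 = -71/5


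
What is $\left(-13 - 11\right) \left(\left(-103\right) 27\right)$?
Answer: $66744$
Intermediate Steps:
$\left(-13 - 11\right) \left(\left(-103\right) 27\right) = \left(-13 - 11\right) \left(-2781\right) = \left(-24\right) \left(-2781\right) = 66744$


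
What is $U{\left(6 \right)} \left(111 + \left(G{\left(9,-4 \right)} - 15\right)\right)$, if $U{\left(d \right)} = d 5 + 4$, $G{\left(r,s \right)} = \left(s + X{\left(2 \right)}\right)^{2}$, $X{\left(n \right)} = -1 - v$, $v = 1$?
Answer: $4488$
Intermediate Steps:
$X{\left(n \right)} = -2$ ($X{\left(n \right)} = -1 - 1 = -2$)
$G{\left(r,s \right)} = \left(-2 + s\right)^{2}$ ($G{\left(r,s \right)} = \left(s - 2\right)^{2} = \left(-2 + s\right)^{2}$)
$U{\left(d \right)} = 4 + 5 d$ ($U{\left(d \right)} = 5 d + 4 = 4 + 5 d$)
$U{\left(6 \right)} \left(111 + \left(G{\left(9,-4 \right)} - 15\right)\right) = \left(4 + 5 \cdot 6\right) \left(111 - \left(15 - \left(-2 - 4\right)^{2}\right)\right) = \left(4 + 30\right) \left(111 - \left(15 - \left(-6\right)^{2}\right)\right) = 34 \left(111 + \left(36 - 15\right)\right) = 34 \left(111 + 21\right) = 34 \cdot 132 = 4488$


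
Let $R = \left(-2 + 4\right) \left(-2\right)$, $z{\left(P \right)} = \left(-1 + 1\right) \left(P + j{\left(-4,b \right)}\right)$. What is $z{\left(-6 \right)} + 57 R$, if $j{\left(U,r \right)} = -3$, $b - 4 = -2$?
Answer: $-228$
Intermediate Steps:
$b = 2$ ($b = 4 - 2 = 2$)
$z{\left(P \right)} = 0$ ($z{\left(P \right)} = \left(-1 + 1\right) \left(P - 3\right) = 0 \left(-3 + P\right) = 0$)
$R = -4$ ($R = 2 \left(-2\right) = -4$)
$z{\left(-6 \right)} + 57 R = 0 + 57 \left(-4\right) = 0 - 228 = -228$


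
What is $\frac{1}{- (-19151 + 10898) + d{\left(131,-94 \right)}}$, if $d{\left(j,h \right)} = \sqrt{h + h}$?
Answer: $\frac{8253}{68112197} - \frac{2 i \sqrt{47}}{68112197} \approx 0.00012117 - 2.013 \cdot 10^{-7} i$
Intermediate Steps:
$d{\left(j,h \right)} = \sqrt{2} \sqrt{h}$ ($d{\left(j,h \right)} = \sqrt{2 h} = \sqrt{2} \sqrt{h}$)
$\frac{1}{- (-19151 + 10898) + d{\left(131,-94 \right)}} = \frac{1}{- (-19151 + 10898) + \sqrt{2} \sqrt{-94}} = \frac{1}{\left(-1\right) \left(-8253\right) + \sqrt{2} i \sqrt{94}} = \frac{1}{8253 + 2 i \sqrt{47}}$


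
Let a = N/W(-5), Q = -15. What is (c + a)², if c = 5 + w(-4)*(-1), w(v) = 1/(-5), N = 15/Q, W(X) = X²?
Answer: 16641/625 ≈ 26.626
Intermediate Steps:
N = -1 (N = 15/(-15) = 15*(-1/15) = -1)
w(v) = -⅕
a = -1/25 (a = -1/((-5)²) = -1/25 ≈ -0.040000)
c = 26/5 (c = 5 - ⅕*(-1) = 5 + ⅕ = 26/5 ≈ 5.2000)
(c + a)² = (26/5 - 1/25)² = (129/25)² = 16641/625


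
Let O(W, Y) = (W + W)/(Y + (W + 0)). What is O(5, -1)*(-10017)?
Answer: -50085/2 ≈ -25043.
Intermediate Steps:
O(W, Y) = 2*W/(W + Y) (O(W, Y) = (2*W)/(Y + W) = (2*W)/(W + Y) = 2*W/(W + Y))
O(5, -1)*(-10017) = (2*5/(5 - 1))*(-10017) = (2*5/4)*(-10017) = (2*5*(¼))*(-10017) = (5/2)*(-10017) = -50085/2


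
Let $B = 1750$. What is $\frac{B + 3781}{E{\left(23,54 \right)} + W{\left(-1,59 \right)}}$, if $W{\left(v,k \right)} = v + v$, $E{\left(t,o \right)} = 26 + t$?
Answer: $\frac{5531}{47} \approx 117.68$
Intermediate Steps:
$W{\left(v,k \right)} = 2 v$
$\frac{B + 3781}{E{\left(23,54 \right)} + W{\left(-1,59 \right)}} = \frac{1750 + 3781}{\left(26 + 23\right) + 2 \left(-1\right)} = \frac{5531}{49 - 2} = \frac{5531}{47}$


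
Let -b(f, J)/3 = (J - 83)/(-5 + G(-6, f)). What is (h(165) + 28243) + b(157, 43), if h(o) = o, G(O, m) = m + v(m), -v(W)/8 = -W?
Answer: 4999823/176 ≈ 28408.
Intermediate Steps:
v(W) = 8*W (v(W) = -(-8)*W = 8*W)
G(O, m) = 9*m (G(O, m) = m + 8*m = 9*m)
b(f, J) = -3*(-83 + J)/(-5 + 9*f) (b(f, J) = -3*(J - 83)/(-5 + 9*f) = -3*(-83 + J)/(-5 + 9*f))
(h(165) + 28243) + b(157, 43) = (165 + 28243) + 3*(83 - 1*43)/(-5 + 9*157) = 28408 + 3*(83 - 43)/(-5 + 1413) = 28408 + 3*40/1408 = 28408 + 3*(1/1408)*40 = 28408 + 15/176 = 4999823/176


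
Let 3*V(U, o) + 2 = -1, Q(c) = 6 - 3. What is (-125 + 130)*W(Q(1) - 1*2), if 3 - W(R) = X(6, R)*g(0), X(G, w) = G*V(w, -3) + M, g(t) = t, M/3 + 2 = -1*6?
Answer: 15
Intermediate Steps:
Q(c) = 3
V(U, o) = -1 (V(U, o) = -⅔ + (⅓)*(-1) = -⅔ - ⅓ = -1)
M = -24 (M = -6 + 3*(-1*6) = -6 + 3*(-6) = -6 - 18 = -24)
X(G, w) = -24 - G (X(G, w) = G*(-1) - 24 = -G - 24 = -24 - G)
W(R) = 3 (W(R) = 3 - (-24 - 1*6)*0 = 3 - (-24 - 6)*0 = 3 - (-30)*0 = 3 - 1*0 = 3 + 0 = 3)
(-125 + 130)*W(Q(1) - 1*2) = (-125 + 130)*3 = 5*3 = 15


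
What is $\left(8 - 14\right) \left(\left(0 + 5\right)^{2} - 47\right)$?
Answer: $132$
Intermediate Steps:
$\left(8 - 14\right) \left(\left(0 + 5\right)^{2} - 47\right) = - 6 \left(5^{2} - 47\right) = - 6 \left(25 - 47\right) = \left(-6\right) \left(-22\right) = 132$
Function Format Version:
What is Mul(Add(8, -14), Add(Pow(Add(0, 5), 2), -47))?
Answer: 132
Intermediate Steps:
Mul(Add(8, -14), Add(Pow(Add(0, 5), 2), -47)) = Mul(-6, Add(Pow(5, 2), -47)) = Mul(-6, Add(25, -47)) = Mul(-6, -22) = 132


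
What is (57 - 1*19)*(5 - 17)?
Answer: -456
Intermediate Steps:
(57 - 1*19)*(5 - 17) = (57 - 19)*(-12) = 38*(-12) = -456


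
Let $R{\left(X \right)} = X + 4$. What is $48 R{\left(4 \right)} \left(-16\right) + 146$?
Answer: $-5998$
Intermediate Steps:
$R{\left(X \right)} = 4 + X$
$48 R{\left(4 \right)} \left(-16\right) + 146 = 48 \left(4 + 4\right) \left(-16\right) + 146 = 48 \cdot 8 \left(-16\right) + 146 = 48 \left(-128\right) + 146 = -6144 + 146 = -5998$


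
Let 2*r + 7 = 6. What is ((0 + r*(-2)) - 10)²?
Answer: 81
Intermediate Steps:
r = -½ (r = -7/2 + (½)*6 = -7/2 + 3 = -½ ≈ -0.50000)
((0 + r*(-2)) - 10)² = ((0 - ½*(-2)) - 10)² = ((0 + 1) - 10)² = (1 - 10)² = (-9)² = 81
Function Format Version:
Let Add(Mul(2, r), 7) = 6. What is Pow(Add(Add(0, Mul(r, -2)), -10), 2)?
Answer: 81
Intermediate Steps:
r = Rational(-1, 2) (r = Add(Rational(-7, 2), Mul(Rational(1, 2), 6)) = Add(Rational(-7, 2), 3) = Rational(-1, 2) ≈ -0.50000)
Pow(Add(Add(0, Mul(r, -2)), -10), 2) = Pow(Add(Add(0, Mul(Rational(-1, 2), -2)), -10), 2) = Pow(Add(Add(0, 1), -10), 2) = Pow(Add(1, -10), 2) = Pow(-9, 2) = 81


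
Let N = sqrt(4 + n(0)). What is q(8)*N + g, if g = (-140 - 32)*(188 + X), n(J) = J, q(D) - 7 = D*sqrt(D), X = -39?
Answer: -25614 + 32*sqrt(2) ≈ -25569.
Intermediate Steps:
q(D) = 7 + D**(3/2) (q(D) = 7 + D*sqrt(D) = 7 + D**(3/2))
N = 2 (N = sqrt(4 + 0) = sqrt(4) = 2)
g = -25628 (g = (-140 - 32)*(188 - 39) = -172*149 = -25628)
q(8)*N + g = (7 + 8**(3/2))*2 - 25628 = (7 + 16*sqrt(2))*2 - 25628 = (14 + 32*sqrt(2)) - 25628 = -25614 + 32*sqrt(2)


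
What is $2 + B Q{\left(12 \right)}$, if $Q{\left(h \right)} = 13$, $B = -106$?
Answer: $-1376$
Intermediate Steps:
$2 + B Q{\left(12 \right)} = 2 - 1378 = -1376$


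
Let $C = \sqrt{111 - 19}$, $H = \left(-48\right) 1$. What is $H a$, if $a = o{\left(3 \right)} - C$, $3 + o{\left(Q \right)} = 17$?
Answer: $-672 + 96 \sqrt{23} \approx -211.6$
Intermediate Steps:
$H = -48$
$o{\left(Q \right)} = 14$ ($o{\left(Q \right)} = -3 + 17 = 14$)
$C = 2 \sqrt{23}$ ($C = \sqrt{92} = 2 \sqrt{23} \approx 9.5917$)
$a = 14 - 2 \sqrt{23} \approx 4.4083$
$H a = - 48 \left(14 - 2 \sqrt{23}\right) = -672 + 96 \sqrt{23}$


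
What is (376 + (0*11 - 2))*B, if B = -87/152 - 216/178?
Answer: -4517733/6764 ≈ -667.91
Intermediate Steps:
B = -24159/13528 (B = -87*1/152 - 216*1/178 = -87/152 - 108/89 = -24159/13528 ≈ -1.7859)
(376 + (0*11 - 2))*B = (376 + (0*11 - 2))*(-24159/13528) = (376 + (0 - 2))*(-24159/13528) = (376 - 2)*(-24159/13528) = 374*(-24159/13528) = -4517733/6764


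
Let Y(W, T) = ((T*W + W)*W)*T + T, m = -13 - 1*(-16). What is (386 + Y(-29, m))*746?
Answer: 7818826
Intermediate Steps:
m = 3 (m = -13 + 16 = 3)
Y(W, T) = T + T*W*(W + T*W) (Y(W, T) = ((W + T*W)*W)*T + T = (W*(W + T*W))*T + T = T*W*(W + T*W) + T = T + T*W*(W + T*W))
(386 + Y(-29, m))*746 = (386 + 3*(1 + (-29)**2 + 3*(-29)**2))*746 = (386 + 3*(1 + 841 + 3*841))*746 = (386 + 3*(1 + 841 + 2523))*746 = (386 + 3*3365)*746 = (386 + 10095)*746 = 10481*746 = 7818826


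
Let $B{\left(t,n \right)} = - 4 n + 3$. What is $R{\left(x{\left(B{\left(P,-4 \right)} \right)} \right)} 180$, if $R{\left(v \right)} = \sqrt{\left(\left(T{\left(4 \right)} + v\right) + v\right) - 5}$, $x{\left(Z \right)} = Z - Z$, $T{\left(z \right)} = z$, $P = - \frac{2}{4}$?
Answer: $180 i \approx 180.0 i$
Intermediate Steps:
$P = - \frac{1}{2}$ ($P = \left(-2\right) \frac{1}{4} = - \frac{1}{2} \approx -0.5$)
$B{\left(t,n \right)} = 3 - 4 n$
$x{\left(Z \right)} = 0$
$R{\left(v \right)} = \sqrt{-1 + 2 v}$ ($R{\left(v \right)} = \sqrt{\left(\left(4 + v\right) + v\right) - 5} = \sqrt{\left(4 + 2 v\right) - 5} = \sqrt{-1 + 2 v}$)
$R{\left(x{\left(B{\left(P,-4 \right)} \right)} \right)} 180 = \sqrt{-1 + 2 \cdot 0} \cdot 180 = \sqrt{-1 + 0} \cdot 180 = \sqrt{-1} \cdot 180 = i 180 = 180 i$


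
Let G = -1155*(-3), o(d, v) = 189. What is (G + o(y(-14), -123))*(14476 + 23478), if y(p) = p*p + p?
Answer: 138683916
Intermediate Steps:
y(p) = p + p² (y(p) = p² + p = p + p²)
G = 3465
(G + o(y(-14), -123))*(14476 + 23478) = (3465 + 189)*(14476 + 23478) = 3654*37954 = 138683916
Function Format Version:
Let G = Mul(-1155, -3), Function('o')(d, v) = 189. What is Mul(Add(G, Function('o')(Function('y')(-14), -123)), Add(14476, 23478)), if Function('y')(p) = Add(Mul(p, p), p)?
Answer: 138683916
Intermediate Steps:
Function('y')(p) = Add(p, Pow(p, 2)) (Function('y')(p) = Add(Pow(p, 2), p) = Add(p, Pow(p, 2)))
G = 3465
Mul(Add(G, Function('o')(Function('y')(-14), -123)), Add(14476, 23478)) = Mul(Add(3465, 189), Add(14476, 23478)) = Mul(3654, 37954) = 138683916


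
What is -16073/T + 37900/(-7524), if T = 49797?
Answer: -5071312/946143 ≈ -5.3600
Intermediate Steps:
-16073/T + 37900/(-7524) = -16073/49797 + 37900/(-7524) = -16073*1/49797 + 37900*(-1/7524) = -16073/49797 - 9475/1881 = -5071312/946143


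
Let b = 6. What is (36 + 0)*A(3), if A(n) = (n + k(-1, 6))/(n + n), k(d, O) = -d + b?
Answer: 60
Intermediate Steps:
k(d, O) = 6 - d (k(d, O) = -d + 6 = 6 - d)
A(n) = (7 + n)/(2*n) (A(n) = (n + (6 - 1*(-1)))/(n + n) = (n + (6 + 1))/((2*n)) = (n + 7)*(1/(2*n)) = (7 + n)*(1/(2*n)) = (7 + n)/(2*n))
(36 + 0)*A(3) = (36 + 0)*((½)*(7 + 3)/3) = 36*((½)*(⅓)*10) = 36*(5/3) = 60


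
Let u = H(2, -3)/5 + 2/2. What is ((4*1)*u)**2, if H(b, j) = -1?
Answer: 256/25 ≈ 10.240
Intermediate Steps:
u = 4/5 (u = -1/5 + 2/2 = -1*1/5 + 2*(1/2) = -1/5 + 1 = 4/5 ≈ 0.80000)
((4*1)*u)**2 = ((4*1)*(4/5))**2 = (4*(4/5))**2 = (16/5)**2 = 256/25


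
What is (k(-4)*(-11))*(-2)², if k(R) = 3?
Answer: -132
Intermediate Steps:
(k(-4)*(-11))*(-2)² = (3*(-11))*(-2)² = -33*4 = -132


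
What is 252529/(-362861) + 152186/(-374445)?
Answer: -149780585551/135871487145 ≈ -1.1024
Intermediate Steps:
252529/(-362861) + 152186/(-374445) = 252529*(-1/362861) + 152186*(-1/374445) = -252529/362861 - 152186/374445 = -149780585551/135871487145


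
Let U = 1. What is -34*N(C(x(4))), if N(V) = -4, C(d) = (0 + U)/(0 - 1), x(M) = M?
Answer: 136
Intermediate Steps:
C(d) = -1 (C(d) = (0 + 1)/(0 - 1) = 1/(-1) = 1*(-1) = -1)
-34*N(C(x(4))) = -34*(-4) = 136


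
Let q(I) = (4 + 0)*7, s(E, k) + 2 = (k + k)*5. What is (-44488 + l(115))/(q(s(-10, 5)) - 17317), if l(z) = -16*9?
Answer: 44632/17289 ≈ 2.5815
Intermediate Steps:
s(E, k) = -2 + 10*k (s(E, k) = -2 + (k + k)*5 = -2 + (2*k)*5 = -2 + 10*k)
q(I) = 28 (q(I) = 4*7 = 28)
l(z) = -144
(-44488 + l(115))/(q(s(-10, 5)) - 17317) = (-44488 - 144)/(28 - 17317) = -44632/(-17289) = -44632*(-1/17289) = 44632/17289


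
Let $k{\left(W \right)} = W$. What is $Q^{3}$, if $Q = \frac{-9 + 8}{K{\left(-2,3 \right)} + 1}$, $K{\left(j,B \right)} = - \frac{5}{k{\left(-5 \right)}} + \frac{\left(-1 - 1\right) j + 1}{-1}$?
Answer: $\frac{1}{27} \approx 0.037037$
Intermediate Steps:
$K{\left(j,B \right)} = 2 j$ ($K{\left(j,B \right)} = - \frac{5}{-5} + \frac{\left(-1 - 1\right) j + 1}{-1} = \left(-5\right) \left(- \frac{1}{5}\right) + \left(- 2 j + 1\right) \left(-1\right) = 1 + \left(1 - 2 j\right) \left(-1\right) = 1 + \left(-1 + 2 j\right) = 2 j$)
$Q = \frac{1}{3}$ ($Q = \frac{-9 + 8}{2 \left(-2\right) + 1} = - \frac{1}{-4 + 1} = - \frac{1}{-3} = \left(-1\right) \left(- \frac{1}{3}\right) = \frac{1}{3} \approx 0.33333$)
$Q^{3} = \left(\frac{1}{3}\right)^{3} = \frac{1}{27}$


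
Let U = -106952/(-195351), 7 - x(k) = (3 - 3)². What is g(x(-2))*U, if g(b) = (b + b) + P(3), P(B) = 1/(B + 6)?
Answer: 13582904/1758159 ≈ 7.7256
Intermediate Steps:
P(B) = 1/(6 + B)
x(k) = 7 (x(k) = 7 - (3 - 3)² = 7 - 1*0² = 7 - 1*0 = 7 + 0 = 7)
g(b) = ⅑ + 2*b (g(b) = (b + b) + 1/(6 + 3) = 2*b + 1/9 = 2*b + ⅑ = ⅑ + 2*b)
U = 106952/195351 (U = -106952*(-1/195351) = 106952/195351 ≈ 0.54749)
g(x(-2))*U = (⅑ + 2*7)*(106952/195351) = (⅑ + 14)*(106952/195351) = (127/9)*(106952/195351) = 13582904/1758159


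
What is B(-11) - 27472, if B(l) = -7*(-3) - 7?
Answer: -27458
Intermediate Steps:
B(l) = 14 (B(l) = 21 - 7 = 14)
B(-11) - 27472 = 14 - 27472 = -27458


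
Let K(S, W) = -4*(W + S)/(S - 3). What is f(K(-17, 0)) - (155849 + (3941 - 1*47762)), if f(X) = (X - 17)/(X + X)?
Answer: -112025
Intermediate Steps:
K(S, W) = -4*(S + W)/(-3 + S)
f(X) = (-17 + X)/(2*X) (f(X) = (-17 + X)/((2*X)) = (-17 + X)*(1/(2*X)) = (-17 + X)/(2*X))
f(K(-17, 0)) - (155849 + (3941 - 1*47762)) = (-17 + 4*(-1*(-17) - 1*0)/(-3 - 17))/(2*((4*(-1*(-17) - 1*0)/(-3 - 17)))) - (155849 + (3941 - 1*47762)) = (-17 + 4*(17 + 0)/(-20))/(2*((4*(17 + 0)/(-20)))) - (155849 + (3941 - 47762)) = (-17 + 4*(-1/20)*17)/(2*((4*(-1/20)*17))) - (155849 - 43821) = (-17 - 17/5)/(2*(-17/5)) - 1*112028 = (1/2)*(-5/17)*(-102/5) - 112028 = 3 - 112028 = -112025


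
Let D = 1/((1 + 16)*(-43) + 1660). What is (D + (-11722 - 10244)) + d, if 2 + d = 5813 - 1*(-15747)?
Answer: -379031/929 ≈ -408.00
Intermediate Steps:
d = 21558 (d = -2 + (5813 - 1*(-15747)) = -2 + (5813 + 15747) = -2 + 21560 = 21558)
D = 1/929 (D = 1/(17*(-43) + 1660) = 1/(-731 + 1660) = 1/929 ≈ 0.0010764)
(D + (-11722 - 10244)) + d = (1/929 + (-11722 - 10244)) + 21558 = (1/929 - 21966) + 21558 = -20406413/929 + 21558 = -379031/929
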